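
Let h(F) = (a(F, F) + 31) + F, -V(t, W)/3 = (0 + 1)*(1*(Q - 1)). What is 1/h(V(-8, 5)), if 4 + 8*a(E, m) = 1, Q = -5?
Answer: 8/389 ≈ 0.020566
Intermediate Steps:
a(E, m) = -3/8 (a(E, m) = -½ + (⅛)*1 = -½ + ⅛ = -3/8)
V(t, W) = 18 (V(t, W) = -3*(0 + 1)*1*(-5 - 1) = -3*1*(-6) = -3*(-6) = 18)
h(F) = 245/8 + F (h(F) = (-3/8 + 31) + F = 245/8 + F)
1/h(V(-8, 5)) = 1/(245/8 + 18) = 1/(389/8) = 8/389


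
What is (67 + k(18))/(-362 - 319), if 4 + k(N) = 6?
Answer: -23/227 ≈ -0.10132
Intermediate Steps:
k(N) = 2 (k(N) = -4 + 6 = 2)
(67 + k(18))/(-362 - 319) = (67 + 2)/(-362 - 319) = 69/(-681) = 69*(-1/681) = -23/227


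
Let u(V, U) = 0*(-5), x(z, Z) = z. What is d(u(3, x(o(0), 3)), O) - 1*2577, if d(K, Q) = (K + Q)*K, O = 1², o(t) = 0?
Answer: -2577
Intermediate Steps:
u(V, U) = 0
O = 1
d(K, Q) = K*(K + Q)
d(u(3, x(o(0), 3)), O) - 1*2577 = 0*(0 + 1) - 1*2577 = 0*1 - 2577 = 0 - 2577 = -2577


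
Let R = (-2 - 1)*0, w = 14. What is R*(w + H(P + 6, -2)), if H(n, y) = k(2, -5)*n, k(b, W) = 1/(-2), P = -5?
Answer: 0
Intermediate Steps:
k(b, W) = -½
H(n, y) = -n/2
R = 0 (R = -3*0 = 0)
R*(w + H(P + 6, -2)) = 0*(14 - (-5 + 6)/2) = 0*(14 - ½*1) = 0*(14 - ½) = 0*(27/2) = 0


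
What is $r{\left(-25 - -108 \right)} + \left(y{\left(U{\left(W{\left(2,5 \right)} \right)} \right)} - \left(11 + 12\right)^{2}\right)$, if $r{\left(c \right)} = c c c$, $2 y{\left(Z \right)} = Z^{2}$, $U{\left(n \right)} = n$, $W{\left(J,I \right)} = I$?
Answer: $\frac{1142541}{2} \approx 5.7127 \cdot 10^{5}$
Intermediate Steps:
$y{\left(Z \right)} = \frac{Z^{2}}{2}$
$r{\left(c \right)} = c^{3}$ ($r{\left(c \right)} = c^{2} c = c^{3}$)
$r{\left(-25 - -108 \right)} + \left(y{\left(U{\left(W{\left(2,5 \right)} \right)} \right)} - \left(11 + 12\right)^{2}\right) = \left(-25 - -108\right)^{3} + \left(\frac{5^{2}}{2} - \left(11 + 12\right)^{2}\right) = \left(-25 + 108\right)^{3} + \left(\frac{1}{2} \cdot 25 - 23^{2}\right) = 83^{3} + \left(\frac{25}{2} - 529\right) = 571787 + \left(\frac{25}{2} - 529\right) = 571787 - \frac{1033}{2} = \frac{1142541}{2}$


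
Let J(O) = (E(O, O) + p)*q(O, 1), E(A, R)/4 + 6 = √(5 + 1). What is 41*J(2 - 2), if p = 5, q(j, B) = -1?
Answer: 779 - 164*√6 ≈ 377.28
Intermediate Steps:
E(A, R) = -24 + 4*√6 (E(A, R) = -24 + 4*√(5 + 1) = -24 + 4*√6)
J(O) = 19 - 4*√6 (J(O) = ((-24 + 4*√6) + 5)*(-1) = (-19 + 4*√6)*(-1) = 19 - 4*√6)
41*J(2 - 2) = 41*(19 - 4*√6) = 779 - 164*√6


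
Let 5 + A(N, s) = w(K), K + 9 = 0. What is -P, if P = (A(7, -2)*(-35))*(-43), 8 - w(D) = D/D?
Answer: -3010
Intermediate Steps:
K = -9 (K = -9 + 0 = -9)
w(D) = 7 (w(D) = 8 - D/D = 8 - 1*1 = 8 - 1 = 7)
A(N, s) = 2 (A(N, s) = -5 + 7 = 2)
P = 3010 (P = (2*(-35))*(-43) = -70*(-43) = 3010)
-P = -1*3010 = -3010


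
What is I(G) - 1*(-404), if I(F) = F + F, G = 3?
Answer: 410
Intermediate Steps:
I(F) = 2*F
I(G) - 1*(-404) = 2*3 - 1*(-404) = 6 + 404 = 410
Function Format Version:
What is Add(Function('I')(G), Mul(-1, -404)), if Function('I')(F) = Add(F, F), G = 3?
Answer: 410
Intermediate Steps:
Function('I')(F) = Mul(2, F)
Add(Function('I')(G), Mul(-1, -404)) = Add(Mul(2, 3), Mul(-1, -404)) = Add(6, 404) = 410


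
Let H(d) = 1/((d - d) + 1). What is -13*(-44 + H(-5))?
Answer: 559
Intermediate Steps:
H(d) = 1 (H(d) = 1/(0 + 1) = 1/1 = 1)
-13*(-44 + H(-5)) = -13*(-44 + 1) = -13*(-43) = 559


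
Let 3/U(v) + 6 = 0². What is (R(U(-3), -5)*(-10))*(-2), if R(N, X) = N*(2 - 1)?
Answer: -10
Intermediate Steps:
U(v) = -½ (U(v) = 3/(-6 + 0²) = 3/(-6 + 0) = 3/(-6) = 3*(-⅙) = -½)
R(N, X) = N (R(N, X) = N*1 = N)
(R(U(-3), -5)*(-10))*(-2) = -½*(-10)*(-2) = 5*(-2) = -10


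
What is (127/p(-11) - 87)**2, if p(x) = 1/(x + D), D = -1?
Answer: 2595321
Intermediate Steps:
p(x) = 1/(-1 + x) (p(x) = 1/(x - 1) = 1/(-1 + x))
(127/p(-11) - 87)**2 = (127/(1/(-1 - 11)) - 87)**2 = (127/(1/(-12)) - 87)**2 = (127/(-1/12) - 87)**2 = (127*(-12) - 87)**2 = (-1524 - 87)**2 = (-1611)**2 = 2595321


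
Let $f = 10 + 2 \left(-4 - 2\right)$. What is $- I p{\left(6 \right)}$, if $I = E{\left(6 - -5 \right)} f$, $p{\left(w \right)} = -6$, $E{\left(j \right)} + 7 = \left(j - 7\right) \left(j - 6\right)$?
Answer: $-156$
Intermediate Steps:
$E{\left(j \right)} = -7 + \left(-7 + j\right) \left(-6 + j\right)$ ($E{\left(j \right)} = -7 + \left(j - 7\right) \left(j - 6\right) = -7 + \left(-7 + j\right) \left(-6 + j\right)$)
$f = -2$ ($f = 10 + 2 \left(-6\right) = 10 - 12 = -2$)
$I = -26$ ($I = \left(35 + \left(6 - -5\right)^{2} - 13 \left(6 - -5\right)\right) \left(-2\right) = \left(35 + \left(6 + 5\right)^{2} - 13 \left(6 + 5\right)\right) \left(-2\right) = \left(35 + 11^{2} - 143\right) \left(-2\right) = \left(35 + 121 - 143\right) \left(-2\right) = 13 \left(-2\right) = -26$)
$- I p{\left(6 \right)} = \left(-1\right) \left(-26\right) \left(-6\right) = 26 \left(-6\right) = -156$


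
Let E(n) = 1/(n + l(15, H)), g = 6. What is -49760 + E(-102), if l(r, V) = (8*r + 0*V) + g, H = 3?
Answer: -1194239/24 ≈ -49760.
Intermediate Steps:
l(r, V) = 6 + 8*r (l(r, V) = (8*r + 0*V) + 6 = (8*r + 0) + 6 = 8*r + 6 = 6 + 8*r)
E(n) = 1/(126 + n) (E(n) = 1/(n + (6 + 8*15)) = 1/(n + (6 + 120)) = 1/(n + 126) = 1/(126 + n))
-49760 + E(-102) = -49760 + 1/(126 - 102) = -49760 + 1/24 = -1194239/24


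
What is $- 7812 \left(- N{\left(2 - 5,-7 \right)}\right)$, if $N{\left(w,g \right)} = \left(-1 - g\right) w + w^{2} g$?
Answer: $-632772$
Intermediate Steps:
$N{\left(w,g \right)} = g w^{2} + w \left(-1 - g\right)$ ($N{\left(w,g \right)} = w \left(-1 - g\right) + g w^{2} = g w^{2} + w \left(-1 - g\right)$)
$- 7812 \left(- N{\left(2 - 5,-7 \right)}\right) = - 7812 \left(- \left(2 - 5\right) \left(-1 - -7 - 7 \left(2 - 5\right)\right)\right) = - 7812 \left(- \left(2 - 5\right) \left(-1 + 7 - 7 \left(2 - 5\right)\right)\right) = - 7812 \left(- \left(-3\right) \left(-1 + 7 - -21\right)\right) = - 7812 \left(- \left(-3\right) \left(-1 + 7 + 21\right)\right) = - 7812 \left(- \left(-3\right) 27\right) = - 7812 \left(\left(-1\right) \left(-81\right)\right) = \left(-7812\right) 81 = -632772$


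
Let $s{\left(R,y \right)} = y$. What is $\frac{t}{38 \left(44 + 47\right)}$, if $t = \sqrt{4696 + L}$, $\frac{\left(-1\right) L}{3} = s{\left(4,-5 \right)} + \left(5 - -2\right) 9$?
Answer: $\frac{\sqrt{4522}}{3458} \approx 0.019446$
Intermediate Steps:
$L = -174$ ($L = - 3 \left(-5 + \left(5 - -2\right) 9\right) = - 3 \left(-5 + \left(5 + 2\right) 9\right) = - 3 \left(-5 + 7 \cdot 9\right) = - 3 \left(-5 + 63\right) = \left(-3\right) 58 = -174$)
$t = \sqrt{4522}$ ($t = \sqrt{4696 - 174} = \sqrt{4522} \approx 67.246$)
$\frac{t}{38 \left(44 + 47\right)} = \frac{\sqrt{4522}}{38 \left(44 + 47\right)} = \frac{\sqrt{4522}}{38 \cdot 91} = \frac{\sqrt{4522}}{3458}$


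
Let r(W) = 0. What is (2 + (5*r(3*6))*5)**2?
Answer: 4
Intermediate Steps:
(2 + (5*r(3*6))*5)**2 = (2 + (5*0)*5)**2 = (2 + 0*5)**2 = (2 + 0)**2 = 2**2 = 4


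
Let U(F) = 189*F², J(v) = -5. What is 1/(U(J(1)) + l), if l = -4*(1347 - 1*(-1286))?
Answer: -1/5807 ≈ -0.00017221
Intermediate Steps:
l = -10532 (l = -4*(1347 + 1286) = -4*2633 = -10532)
1/(U(J(1)) + l) = 1/(189*(-5)² - 10532) = 1/(189*25 - 10532) = 1/(4725 - 10532) = 1/(-5807) = -1/5807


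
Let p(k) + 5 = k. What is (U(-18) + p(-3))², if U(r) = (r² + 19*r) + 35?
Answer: 81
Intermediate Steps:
U(r) = 35 + r² + 19*r
p(k) = -5 + k
(U(-18) + p(-3))² = ((35 + (-18)² + 19*(-18)) + (-5 - 3))² = ((35 + 324 - 342) - 8)² = (17 - 8)² = 9² = 81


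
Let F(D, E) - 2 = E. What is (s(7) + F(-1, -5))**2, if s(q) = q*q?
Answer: 2116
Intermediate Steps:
s(q) = q**2
F(D, E) = 2 + E
(s(7) + F(-1, -5))**2 = (7**2 + (2 - 5))**2 = (49 - 3)**2 = 46**2 = 2116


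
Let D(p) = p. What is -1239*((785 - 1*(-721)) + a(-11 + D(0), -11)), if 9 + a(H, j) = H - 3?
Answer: -1837437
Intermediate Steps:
a(H, j) = -12 + H (a(H, j) = -9 + (H - 3) = -9 + (-3 + H) = -12 + H)
-1239*((785 - 1*(-721)) + a(-11 + D(0), -11)) = -1239*((785 - 1*(-721)) + (-12 + (-11 + 0))) = -1239*((785 + 721) + (-12 - 11)) = -1239*(1506 - 23) = -1239*1483 = -1837437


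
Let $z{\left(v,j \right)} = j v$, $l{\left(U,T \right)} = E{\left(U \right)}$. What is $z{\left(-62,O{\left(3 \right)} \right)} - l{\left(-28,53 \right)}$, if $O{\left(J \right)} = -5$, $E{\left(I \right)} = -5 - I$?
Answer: $287$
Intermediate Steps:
$l{\left(U,T \right)} = -5 - U$
$z{\left(-62,O{\left(3 \right)} \right)} - l{\left(-28,53 \right)} = \left(-5\right) \left(-62\right) - \left(-5 - -28\right) = 310 - \left(-5 + 28\right) = 310 - 23 = 287$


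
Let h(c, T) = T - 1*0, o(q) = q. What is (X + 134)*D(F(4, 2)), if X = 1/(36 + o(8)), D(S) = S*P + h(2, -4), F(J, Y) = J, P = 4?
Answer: 17691/11 ≈ 1608.3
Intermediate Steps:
h(c, T) = T (h(c, T) = T + 0 = T)
D(S) = -4 + 4*S (D(S) = S*4 - 4 = 4*S - 4 = -4 + 4*S)
X = 1/44 (X = 1/(36 + 8) = 1/44 ≈ 0.022727)
(X + 134)*D(F(4, 2)) = (1/44 + 134)*(-4 + 4*4) = 5897*(-4 + 16)/44 = (5897/44)*12 = 17691/11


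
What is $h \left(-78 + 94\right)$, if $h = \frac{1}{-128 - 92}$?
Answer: $- \frac{4}{55} \approx -0.072727$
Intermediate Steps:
$h = - \frac{1}{220}$ ($h = \frac{1}{-220} = - \frac{1}{220} \approx -0.0045455$)
$h \left(-78 + 94\right) = - \frac{-78 + 94}{220} = \left(- \frac{1}{220}\right) 16 = - \frac{4}{55}$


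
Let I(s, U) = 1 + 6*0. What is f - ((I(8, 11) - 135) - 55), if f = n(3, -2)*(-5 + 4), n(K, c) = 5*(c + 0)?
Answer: 199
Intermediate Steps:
I(s, U) = 1 (I(s, U) = 1 + 0 = 1)
n(K, c) = 5*c
f = 10 (f = (5*(-2))*(-5 + 4) = -10*(-1) = 10)
f - ((I(8, 11) - 135) - 55) = 10 - ((1 - 135) - 55) = 10 - (-134 - 55) = 10 - 1*(-189) = 10 + 189 = 199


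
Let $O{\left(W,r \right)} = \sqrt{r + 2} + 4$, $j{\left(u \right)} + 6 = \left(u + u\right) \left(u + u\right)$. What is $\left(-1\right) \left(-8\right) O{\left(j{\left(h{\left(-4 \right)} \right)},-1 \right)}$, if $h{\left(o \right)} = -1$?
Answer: $40$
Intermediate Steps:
$j{\left(u \right)} = -6 + 4 u^{2}$ ($j{\left(u \right)} = -6 + \left(u + u\right) \left(u + u\right) = -6 + 2 u 2 u = -6 + 4 u^{2}$)
$O{\left(W,r \right)} = 4 + \sqrt{2 + r}$ ($O{\left(W,r \right)} = \sqrt{2 + r} + 4 = 4 + \sqrt{2 + r}$)
$\left(-1\right) \left(-8\right) O{\left(j{\left(h{\left(-4 \right)} \right)},-1 \right)} = \left(-1\right) \left(-8\right) \left(4 + \sqrt{2 - 1}\right) = 8 \left(4 + \sqrt{1}\right) = 8 \left(4 + 1\right) = 8 \cdot 5 = 40$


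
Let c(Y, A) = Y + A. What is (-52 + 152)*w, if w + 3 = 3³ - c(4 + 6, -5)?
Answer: 1900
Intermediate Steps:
c(Y, A) = A + Y
w = 19 (w = -3 + (3³ - (-5 + (4 + 6))) = -3 + (27 - (-5 + 10)) = -3 + (27 - 1*5) = -3 + (27 - 5) = -3 + 22 = 19)
(-52 + 152)*w = (-52 + 152)*19 = 100*19 = 1900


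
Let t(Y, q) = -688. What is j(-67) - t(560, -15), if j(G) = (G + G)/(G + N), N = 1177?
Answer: 381773/555 ≈ 687.88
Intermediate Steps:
j(G) = 2*G/(1177 + G) (j(G) = (G + G)/(G + 1177) = (2*G)/(1177 + G) = 2*G/(1177 + G))
j(-67) - t(560, -15) = 2*(-67)/(1177 - 67) - 1*(-688) = 2*(-67)/1110 + 688 = 2*(-67)*(1/1110) + 688 = -67/555 + 688 = 381773/555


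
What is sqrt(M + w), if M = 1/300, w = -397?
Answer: I*sqrt(357297)/30 ≈ 19.925*I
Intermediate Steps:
M = 1/300 ≈ 0.0033333
sqrt(M + w) = sqrt(1/300 - 397) = sqrt(-119099/300) = I*sqrt(357297)/30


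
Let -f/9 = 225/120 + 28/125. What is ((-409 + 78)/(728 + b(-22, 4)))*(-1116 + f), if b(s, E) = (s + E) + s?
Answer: 375648921/688000 ≈ 546.00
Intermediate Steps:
b(s, E) = E + 2*s (b(s, E) = (E + s) + s = E + 2*s)
f = -18891/1000 (f = -9*(225/120 + 28/125) = -9*(225*(1/120) + 28*(1/125)) = -9*(15/8 + 28/125) = -9*2099/1000 = -18891/1000 ≈ -18.891)
((-409 + 78)/(728 + b(-22, 4)))*(-1116 + f) = ((-409 + 78)/(728 + (4 + 2*(-22))))*(-1116 - 18891/1000) = -331/(728 + (4 - 44))*(-1134891/1000) = -331/(728 - 40)*(-1134891/1000) = -331/688*(-1134891/1000) = 375648921/688000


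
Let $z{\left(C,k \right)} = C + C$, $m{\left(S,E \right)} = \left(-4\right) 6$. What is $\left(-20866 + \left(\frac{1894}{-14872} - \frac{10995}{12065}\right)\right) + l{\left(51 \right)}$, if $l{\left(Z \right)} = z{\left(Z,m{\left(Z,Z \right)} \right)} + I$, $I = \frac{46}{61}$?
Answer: $- \frac{22727073169319}{1094527148} \approx -20764.0$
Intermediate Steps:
$m{\left(S,E \right)} = -24$
$z{\left(C,k \right)} = 2 C$
$I = \frac{46}{61}$ ($I = 46 \cdot \frac{1}{61} = \frac{46}{61} \approx 0.7541$)
$l{\left(Z \right)} = \frac{46}{61} + 2 Z$ ($l{\left(Z \right)} = 2 Z + \frac{46}{61} = \frac{46}{61} + 2 Z$)
$\left(-20866 + \left(\frac{1894}{-14872} - \frac{10995}{12065}\right)\right) + l{\left(51 \right)} = \left(-20866 + \left(\frac{1894}{-14872} - \frac{10995}{12065}\right)\right) + \left(\frac{46}{61} + 2 \cdot 51\right) = \left(-20866 + \left(1894 \left(- \frac{1}{14872}\right) - \frac{2199}{2413}\right)\right) + \left(\frac{46}{61} + 102\right) = \left(-20866 - \frac{18636875}{17943068}\right) + \frac{6268}{61} = - \frac{374418693763}{17943068} + \frac{6268}{61} = - \frac{22727073169319}{1094527148}$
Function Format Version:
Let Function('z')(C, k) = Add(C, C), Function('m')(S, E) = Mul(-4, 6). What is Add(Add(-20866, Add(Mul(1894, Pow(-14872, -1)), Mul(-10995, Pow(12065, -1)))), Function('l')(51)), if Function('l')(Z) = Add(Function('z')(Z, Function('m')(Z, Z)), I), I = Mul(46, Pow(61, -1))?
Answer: Rational(-22727073169319, 1094527148) ≈ -20764.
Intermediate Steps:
Function('m')(S, E) = -24
Function('z')(C, k) = Mul(2, C)
I = Rational(46, 61) (I = Mul(46, Rational(1, 61)) = Rational(46, 61) ≈ 0.75410)
Function('l')(Z) = Add(Rational(46, 61), Mul(2, Z)) (Function('l')(Z) = Add(Mul(2, Z), Rational(46, 61)) = Add(Rational(46, 61), Mul(2, Z)))
Add(Add(-20866, Add(Mul(1894, Pow(-14872, -1)), Mul(-10995, Pow(12065, -1)))), Function('l')(51)) = Add(Add(-20866, Add(Mul(1894, Pow(-14872, -1)), Mul(-10995, Pow(12065, -1)))), Add(Rational(46, 61), Mul(2, 51))) = Add(Add(-20866, Add(Mul(1894, Rational(-1, 14872)), Mul(-10995, Rational(1, 12065)))), Add(Rational(46, 61), 102)) = Add(Add(-20866, Add(Rational(-947, 7436), Rational(-2199, 2413))), Rational(6268, 61)) = Add(Add(-20866, Rational(-18636875, 17943068)), Rational(6268, 61)) = Add(Rational(-374418693763, 17943068), Rational(6268, 61)) = Rational(-22727073169319, 1094527148)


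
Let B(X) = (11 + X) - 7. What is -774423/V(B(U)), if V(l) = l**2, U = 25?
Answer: -774423/841 ≈ -920.84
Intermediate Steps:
B(X) = 4 + X
-774423/V(B(U)) = -774423/(4 + 25)**2 = -774423/(29**2) = -774423/841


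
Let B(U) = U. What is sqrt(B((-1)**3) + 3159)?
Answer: sqrt(3158) ≈ 56.196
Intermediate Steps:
sqrt(B((-1)**3) + 3159) = sqrt((-1)**3 + 3159) = sqrt(-1 + 3159) = sqrt(3158)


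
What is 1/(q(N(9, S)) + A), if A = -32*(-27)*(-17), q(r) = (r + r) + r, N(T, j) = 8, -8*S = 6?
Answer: -1/14664 ≈ -6.8194e-5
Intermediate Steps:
S = -¾ (S = -⅛*6 = -¾ ≈ -0.75000)
q(r) = 3*r (q(r) = 2*r + r = 3*r)
A = -14688 (A = 864*(-17) = -14688)
1/(q(N(9, S)) + A) = 1/(3*8 - 14688) = 1/(24 - 14688) = 1/(-14664) = -1/14664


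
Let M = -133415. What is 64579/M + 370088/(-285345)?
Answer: -2712103411/1522772127 ≈ -1.7810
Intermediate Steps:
64579/M + 370088/(-285345) = 64579/(-133415) + 370088/(-285345) = 64579*(-1/133415) + 370088*(-1/285345) = -64579/133415 - 370088/285345 = -2712103411/1522772127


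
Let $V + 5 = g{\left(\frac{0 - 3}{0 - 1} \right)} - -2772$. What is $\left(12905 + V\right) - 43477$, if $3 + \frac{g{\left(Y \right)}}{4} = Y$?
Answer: $-27805$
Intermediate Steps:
$g{\left(Y \right)} = -12 + 4 Y$
$V = 2767$ ($V = -5 - \left(-2760 - \frac{4 \left(0 - 3\right)}{0 - 1}\right) = -5 + \left(\left(-12 + 4 \left(- \frac{3}{-1}\right)\right) + 2772\right) = -5 + \left(\left(-12 + 4 \left(\left(-3\right) \left(-1\right)\right)\right) + 2772\right) = -5 + \left(\left(-12 + 4 \cdot 3\right) + 2772\right) = -5 + \left(\left(-12 + 12\right) + 2772\right) = -5 + \left(0 + 2772\right) = -5 + 2772 = 2767$)
$\left(12905 + V\right) - 43477 = \left(12905 + 2767\right) - 43477 = 15672 - 43477 = -27805$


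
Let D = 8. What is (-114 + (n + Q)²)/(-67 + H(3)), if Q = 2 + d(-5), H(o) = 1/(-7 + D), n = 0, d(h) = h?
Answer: 35/22 ≈ 1.5909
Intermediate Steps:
H(o) = 1 (H(o) = 1/(-7 + 8) = 1/1 = 1)
Q = -3 (Q = 2 - 5 = -3)
(-114 + (n + Q)²)/(-67 + H(3)) = (-114 + (0 - 3)²)/(-67 + 1) = (-114 + (-3)²)/(-66) = (-114 + 9)*(-1/66) = -105*(-1/66) = 35/22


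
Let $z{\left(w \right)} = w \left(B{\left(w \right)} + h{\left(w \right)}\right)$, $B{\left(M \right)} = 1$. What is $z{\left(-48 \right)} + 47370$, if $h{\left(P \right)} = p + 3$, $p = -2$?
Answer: $47274$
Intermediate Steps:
$h{\left(P \right)} = 1$ ($h{\left(P \right)} = -2 + 3 = 1$)
$z{\left(w \right)} = 2 w$ ($z{\left(w \right)} = w \left(1 + 1\right) = w 2 = 2 w$)
$z{\left(-48 \right)} + 47370 = 2 \left(-48\right) + 47370 = -96 + 47370 = 47274$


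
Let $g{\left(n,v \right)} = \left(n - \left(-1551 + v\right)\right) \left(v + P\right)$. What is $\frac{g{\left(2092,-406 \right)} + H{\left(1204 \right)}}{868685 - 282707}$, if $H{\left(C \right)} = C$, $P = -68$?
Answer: $- \frac{959011}{292989} \approx -3.2732$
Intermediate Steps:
$g{\left(n,v \right)} = \left(-68 + v\right) \left(1551 + n - v\right)$ ($g{\left(n,v \right)} = \left(n - \left(-1551 + v\right)\right) \left(v - 68\right) = \left(1551 + n - v\right) \left(-68 + v\right) = \left(-68 + v\right) \left(1551 + n - v\right)$)
$\frac{g{\left(2092,-406 \right)} + H{\left(1204 \right)}}{868685 - 282707} = \frac{\left(-105468 - \left(-406\right)^{2} - 142256 + 1619 \left(-406\right) + 2092 \left(-406\right)\right) + 1204}{868685 - 282707} = \frac{\left(-105468 - 164836 - 142256 - 657314 - 849352\right) + 1204}{868685 + \left(-2164014 + 1881307\right)} = \frac{\left(-105468 - 164836 - 142256 - 657314 - 849352\right) + 1204}{868685 - 282707} = \frac{-1919226 + 1204}{585978} = \left(-1918022\right) \frac{1}{585978} = - \frac{959011}{292989}$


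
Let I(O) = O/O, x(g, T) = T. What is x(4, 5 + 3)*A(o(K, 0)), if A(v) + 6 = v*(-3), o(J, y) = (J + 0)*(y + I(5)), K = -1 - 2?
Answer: 24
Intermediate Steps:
K = -3
I(O) = 1
o(J, y) = J*(1 + y) (o(J, y) = (J + 0)*(y + 1) = J*(1 + y))
A(v) = -6 - 3*v (A(v) = -6 + v*(-3) = -6 - 3*v)
x(4, 5 + 3)*A(o(K, 0)) = (5 + 3)*(-6 - (-9)*(1 + 0)) = 8*(-6 - (-9)) = 8*(-6 - 3*(-3)) = 8*(-6 + 9) = 8*3 = 24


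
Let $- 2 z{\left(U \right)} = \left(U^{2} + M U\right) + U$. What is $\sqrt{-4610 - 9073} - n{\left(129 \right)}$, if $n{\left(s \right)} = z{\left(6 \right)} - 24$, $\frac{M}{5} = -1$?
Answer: $30 + i \sqrt{13683} \approx 30.0 + 116.97 i$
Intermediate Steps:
$M = -5$ ($M = 5 \left(-1\right) = -5$)
$z{\left(U \right)} = 2 U - \frac{U^{2}}{2}$ ($z{\left(U \right)} = - \frac{\left(U^{2} - 5 U\right) + U}{2} = - \frac{U^{2} - 4 U}{2} = 2 U - \frac{U^{2}}{2}$)
$n{\left(s \right)} = -30$ ($n{\left(s \right)} = \frac{1}{2} \cdot 6 \left(4 - 6\right) - 24 = \frac{1}{2} \cdot 6 \left(-2\right) - 24 = -6 - 24 = -30$)
$\sqrt{-4610 - 9073} - n{\left(129 \right)} = \sqrt{-4610 - 9073} - -30 = \sqrt{-13683} + 30 = i \sqrt{13683} + 30 = 30 + i \sqrt{13683}$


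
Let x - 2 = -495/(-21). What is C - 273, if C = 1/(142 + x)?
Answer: -320222/1173 ≈ -272.99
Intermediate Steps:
x = 179/7 (x = 2 - 495/(-21) = 2 - 495*(-1/21) = 2 + 165/7 = 179/7 ≈ 25.571)
C = 7/1173 (C = 1/(142 + 179/7) = 1/(1173/7) = 7/1173 ≈ 0.0059676)
C - 273 = 7/1173 - 273 = -320222/1173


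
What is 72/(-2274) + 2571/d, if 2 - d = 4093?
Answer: -1023501/1550489 ≈ -0.66012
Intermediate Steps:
d = -4091 (d = 2 - 1*4093 = 2 - 4093 = -4091)
72/(-2274) + 2571/d = 72/(-2274) + 2571/(-4091) = 72*(-1/2274) + 2571*(-1/4091) = -12/379 - 2571/4091 = -1023501/1550489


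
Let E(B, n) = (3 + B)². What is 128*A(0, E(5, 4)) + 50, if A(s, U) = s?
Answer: 50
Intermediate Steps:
128*A(0, E(5, 4)) + 50 = 128*0 + 50 = 0 + 50 = 50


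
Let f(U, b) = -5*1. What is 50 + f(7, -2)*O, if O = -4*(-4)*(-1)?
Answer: 130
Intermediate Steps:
f(U, b) = -5
O = -16 (O = 16*(-1) = -16)
50 + f(7, -2)*O = 50 - 5*(-16) = 50 + 80 = 130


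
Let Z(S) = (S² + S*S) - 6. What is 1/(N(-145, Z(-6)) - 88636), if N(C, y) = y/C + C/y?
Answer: -9570/848271901 ≈ -1.1282e-5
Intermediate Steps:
Z(S) = -6 + 2*S² (Z(S) = (S² + S²) - 6 = 2*S² - 6 = -6 + 2*S²)
N(C, y) = C/y + y/C
1/(N(-145, Z(-6)) - 88636) = 1/((-145/(-6 + 2*(-6)²) + (-6 + 2*(-6)²)/(-145)) - 88636) = 1/((-145/(-6 + 2*36) + (-6 + 2*36)*(-1/145)) - 88636) = 1/((-145/(-6 + 72) + (-6 + 72)*(-1/145)) - 88636) = 1/((-145/66 + 66*(-1/145)) - 88636) = 1/((-145*1/66 - 66/145) - 88636) = 1/((-145/66 - 66/145) - 88636) = 1/(-25381/9570 - 88636) = 1/(-848271901/9570) = -9570/848271901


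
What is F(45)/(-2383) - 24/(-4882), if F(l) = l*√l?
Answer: 12/2441 - 135*√5/2383 ≈ -0.12176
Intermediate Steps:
F(l) = l^(3/2)
F(45)/(-2383) - 24/(-4882) = 45^(3/2)/(-2383) - 24/(-4882) = (135*√5)*(-1/2383) - 24*(-1/4882) = -135*√5/2383 + 12/2441 = 12/2441 - 135*√5/2383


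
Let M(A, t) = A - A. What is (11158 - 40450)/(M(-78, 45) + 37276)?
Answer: -7323/9319 ≈ -0.78581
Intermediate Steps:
M(A, t) = 0
(11158 - 40450)/(M(-78, 45) + 37276) = (11158 - 40450)/(0 + 37276) = -29292/37276 = -29292*1/37276 = -7323/9319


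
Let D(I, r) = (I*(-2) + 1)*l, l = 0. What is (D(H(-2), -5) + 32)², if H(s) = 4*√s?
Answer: 1024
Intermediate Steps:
D(I, r) = 0 (D(I, r) = (I*(-2) + 1)*0 = (-2*I + 1)*0 = (1 - 2*I)*0 = 0)
(D(H(-2), -5) + 32)² = (0 + 32)² = 32² = 1024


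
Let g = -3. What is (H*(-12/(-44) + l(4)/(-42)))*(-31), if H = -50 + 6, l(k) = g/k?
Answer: 5549/14 ≈ 396.36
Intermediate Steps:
l(k) = -3/k
H = -44
(H*(-12/(-44) + l(4)/(-42)))*(-31) = -44*(-12/(-44) - 3/4/(-42))*(-31) = -44*(-12*(-1/44) - 3*1/4*(-1/42))*(-31) = -44*(3/11 - 3/4*(-1/42))*(-31) = -44*(3/11 + 1/56)*(-31) = -44*179/616*(-31) = -179/14*(-31) = 5549/14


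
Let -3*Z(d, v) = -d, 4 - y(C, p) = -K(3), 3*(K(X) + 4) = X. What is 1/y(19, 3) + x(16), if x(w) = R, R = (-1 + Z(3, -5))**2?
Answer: 1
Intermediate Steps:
K(X) = -4 + X/3
y(C, p) = 1 (y(C, p) = 4 - (-1)*(-4 + (1/3)*3) = 4 - (-1)*(-4 + 1) = 4 - (-1)*(-3) = 4 - 1*3 = 4 - 3 = 1)
Z(d, v) = d/3 (Z(d, v) = -(-1)*d/3 = d/3)
R = 0 (R = (-1 + (1/3)*3)**2 = (-1 + 1)**2 = 0**2 = 0)
x(w) = 0
1/y(19, 3) + x(16) = 1/1 + 0 = 1 + 0 = 1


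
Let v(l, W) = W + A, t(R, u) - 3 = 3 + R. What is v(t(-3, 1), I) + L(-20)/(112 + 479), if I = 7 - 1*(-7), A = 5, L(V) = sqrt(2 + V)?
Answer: 19 + I*sqrt(2)/197 ≈ 19.0 + 0.0071787*I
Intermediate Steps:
t(R, u) = 6 + R (t(R, u) = 3 + (3 + R) = 6 + R)
I = 14 (I = 7 + 7 = 14)
v(l, W) = 5 + W (v(l, W) = W + 5 = 5 + W)
v(t(-3, 1), I) + L(-20)/(112 + 479) = (5 + 14) + sqrt(2 - 20)/(112 + 479) = 19 + sqrt(-18)/591 = 19 + (3*I*sqrt(2))*(1/591) = 19 + I*sqrt(2)/197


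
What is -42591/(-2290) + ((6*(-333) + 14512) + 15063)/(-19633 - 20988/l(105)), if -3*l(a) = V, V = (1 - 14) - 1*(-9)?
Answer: 15689812/880505 ≈ 17.819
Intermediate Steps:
V = -4 (V = -13 + 9 = -4)
l(a) = 4/3 (l(a) = -1/3*(-4) = 4/3)
-42591/(-2290) + ((6*(-333) + 14512) + 15063)/(-19633 - 20988/l(105)) = -42591/(-2290) + ((6*(-333) + 14512) + 15063)/(-19633 - 20988/4/3) = -42591*(-1/2290) + ((-1998 + 14512) + 15063)/(-19633 - 20988*3/4) = 42591/2290 + (12514 + 15063)/(-19633 - 1*15741) = 42591/2290 + 27577/(-19633 - 15741) = 42591/2290 + 27577/(-35374) = 42591/2290 + 27577*(-1/35374) = 42591/2290 - 1199/1538 = 15689812/880505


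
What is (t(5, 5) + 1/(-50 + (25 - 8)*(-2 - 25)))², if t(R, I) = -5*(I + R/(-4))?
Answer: 1457636041/4145296 ≈ 351.64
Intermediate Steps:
t(R, I) = -5*I + 5*R/4 (t(R, I) = -5*(I + R*(-¼)) = -5*(I - R/4) = -5*I + 5*R/4)
(t(5, 5) + 1/(-50 + (25 - 8)*(-2 - 25)))² = ((-5*5 + (5/4)*5) + 1/(-50 + (25 - 8)*(-2 - 25)))² = ((-25 + 25/4) + 1/(-50 + 17*(-27)))² = (-75/4 + 1/(-50 - 459))² = (-75/4 + 1/(-509))² = (-75/4 - 1/509)² = (-38179/2036)² = 1457636041/4145296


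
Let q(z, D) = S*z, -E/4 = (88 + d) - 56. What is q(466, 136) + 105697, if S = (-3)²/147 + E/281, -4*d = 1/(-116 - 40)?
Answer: 113319330745/1073982 ≈ 1.0551e+5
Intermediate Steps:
d = 1/624 (d = -1/(4*(-116 - 40)) = -¼/(-156) = -¼*(-1/156) = 1/624 ≈ 0.0016026)
E = -19969/156 (E = -4*((88 + 1/624) - 56) = -4*(54913/624 - 56) = -4*19969/624 = -19969/156 ≈ -128.01)
S = -846973/2147964 (S = (-3)²/147 - 19969/156/281 = 9*(1/147) - 19969/156*1/281 = 3/49 - 19969/43836 = -846973/2147964 ≈ -0.39431)
q(z, D) = -846973*z/2147964
q(466, 136) + 105697 = -846973/2147964*466 + 105697 = -197344709/1073982 + 105697 = 113319330745/1073982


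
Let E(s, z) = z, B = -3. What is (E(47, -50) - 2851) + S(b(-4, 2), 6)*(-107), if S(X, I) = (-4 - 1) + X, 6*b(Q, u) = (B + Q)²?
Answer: -19439/6 ≈ -3239.8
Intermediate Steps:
b(Q, u) = (-3 + Q)²/6
S(X, I) = -5 + X
(E(47, -50) - 2851) + S(b(-4, 2), 6)*(-107) = (-50 - 2851) + (-5 + (-3 - 4)²/6)*(-107) = -2901 + (-5 + (⅙)*(-7)²)*(-107) = -2901 + (-5 + (⅙)*49)*(-107) = -2901 + (-5 + 49/6)*(-107) = -2901 + (19/6)*(-107) = -2901 - 2033/6 = -19439/6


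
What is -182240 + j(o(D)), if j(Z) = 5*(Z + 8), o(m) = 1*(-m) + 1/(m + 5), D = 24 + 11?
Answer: -1458999/8 ≈ -1.8238e+5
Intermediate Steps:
D = 35
o(m) = 1/(5 + m) - m (o(m) = -m + 1/(5 + m) = 1/(5 + m) - m)
j(Z) = 40 + 5*Z (j(Z) = 5*(8 + Z) = 40 + 5*Z)
-182240 + j(o(D)) = -182240 + (40 + 5*((1 - 1*35² - 5*35)/(5 + 35))) = -182240 + (40 + 5*((1 - 1*1225 - 175)/40)) = -182240 + (40 + 5*((1 - 1225 - 175)/40)) = -182240 + (40 + 5*((1/40)*(-1399))) = -182240 + (40 + 5*(-1399/40)) = -182240 + (40 - 1399/8) = -182240 - 1079/8 = -1458999/8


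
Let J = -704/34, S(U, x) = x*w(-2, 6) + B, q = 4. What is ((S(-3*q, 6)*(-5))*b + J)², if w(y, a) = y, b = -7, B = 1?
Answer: 47568609/289 ≈ 1.6460e+5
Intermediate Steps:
S(U, x) = 1 - 2*x (S(U, x) = x*(-2) + 1 = -2*x + 1 = 1 - 2*x)
J = -352/17 (J = -704*1/34 = -352/17 ≈ -20.706)
((S(-3*q, 6)*(-5))*b + J)² = (((1 - 2*6)*(-5))*(-7) - 352/17)² = (((1 - 12)*(-5))*(-7) - 352/17)² = (-11*(-5)*(-7) - 352/17)² = (55*(-7) - 352/17)² = (-385 - 352/17)² = (-6897/17)² = 47568609/289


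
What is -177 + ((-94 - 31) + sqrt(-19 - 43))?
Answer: -302 + I*sqrt(62) ≈ -302.0 + 7.874*I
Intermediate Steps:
-177 + ((-94 - 31) + sqrt(-19 - 43)) = -177 + (-125 + sqrt(-62)) = -177 + (-125 + I*sqrt(62)) = -302 + I*sqrt(62)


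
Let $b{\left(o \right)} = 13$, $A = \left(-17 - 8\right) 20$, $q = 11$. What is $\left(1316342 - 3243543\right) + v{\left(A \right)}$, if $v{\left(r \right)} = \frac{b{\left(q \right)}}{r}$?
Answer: $- \frac{963600513}{500} \approx -1.9272 \cdot 10^{6}$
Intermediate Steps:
$A = -500$ ($A = \left(-25\right) 20 = -500$)
$v{\left(r \right)} = \frac{13}{r}$
$\left(1316342 - 3243543\right) + v{\left(A \right)} = \left(1316342 - 3243543\right) + \frac{13}{-500} = -1927201 + 13 \left(- \frac{1}{500}\right) = -1927201 - \frac{13}{500} = - \frac{963600513}{500}$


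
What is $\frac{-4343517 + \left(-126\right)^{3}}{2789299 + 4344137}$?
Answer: $- \frac{704877}{792604} \approx -0.88932$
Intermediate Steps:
$\frac{-4343517 + \left(-126\right)^{3}}{2789299 + 4344137} = \frac{-4343517 - 2000376}{7133436} = \left(-6343893\right) \frac{1}{7133436} = - \frac{704877}{792604}$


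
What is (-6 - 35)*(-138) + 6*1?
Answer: 5664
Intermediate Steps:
(-6 - 35)*(-138) + 6*1 = -41*(-138) + 6 = 5658 + 6 = 5664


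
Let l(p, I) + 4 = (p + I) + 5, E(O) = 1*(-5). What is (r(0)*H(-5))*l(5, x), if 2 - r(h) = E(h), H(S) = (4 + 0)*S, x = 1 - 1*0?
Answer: -980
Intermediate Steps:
x = 1 (x = 1 + 0 = 1)
H(S) = 4*S
E(O) = -5
l(p, I) = 1 + I + p (l(p, I) = -4 + ((p + I) + 5) = -4 + ((I + p) + 5) = -4 + (5 + I + p) = 1 + I + p)
r(h) = 7 (r(h) = 2 - 1*(-5) = 2 + 5 = 7)
(r(0)*H(-5))*l(5, x) = (7*(4*(-5)))*(1 + 1 + 5) = (7*(-20))*7 = -140*7 = -980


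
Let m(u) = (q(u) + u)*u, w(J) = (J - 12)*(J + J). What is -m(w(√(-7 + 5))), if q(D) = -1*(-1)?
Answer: 1140 - 168*I*√2 ≈ 1140.0 - 237.59*I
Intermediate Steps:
q(D) = 1
w(J) = 2*J*(-12 + J) (w(J) = (-12 + J)*(2*J) = 2*J*(-12 + J))
m(u) = u*(1 + u) (m(u) = (1 + u)*u = u*(1 + u))
-m(w(√(-7 + 5))) = -2*√(-7 + 5)*(-12 + √(-7 + 5))*(1 + 2*√(-7 + 5)*(-12 + √(-7 + 5))) = -2*√(-2)*(-12 + √(-2))*(1 + 2*√(-2)*(-12 + √(-2))) = -2*(I*√2)*(-12 + I*√2)*(1 + 2*(I*√2)*(-12 + I*√2)) = -2*I*√2*(-12 + I*√2)*(1 + 2*I*√2*(-12 + I*√2)) = -2*I*√2*(1 + 2*I*√2*(-12 + I*√2))*(-12 + I*√2)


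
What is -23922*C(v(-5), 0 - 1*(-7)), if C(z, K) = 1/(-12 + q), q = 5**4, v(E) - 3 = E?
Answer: -23922/613 ≈ -39.024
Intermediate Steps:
v(E) = 3 + E
q = 625
C(z, K) = 1/613 (C(z, K) = 1/(-12 + 625) = 1/613)
-23922*C(v(-5), 0 - 1*(-7)) = -23922*1/613 = -23922/613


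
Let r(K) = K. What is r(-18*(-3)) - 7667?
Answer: -7613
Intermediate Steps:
r(-18*(-3)) - 7667 = -18*(-3) - 7667 = 54 - 7667 = -7613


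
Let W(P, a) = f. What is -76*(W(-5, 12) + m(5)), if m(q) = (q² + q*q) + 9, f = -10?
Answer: -3724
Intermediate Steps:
W(P, a) = -10
m(q) = 9 + 2*q² (m(q) = (q² + q²) + 9 = 2*q² + 9 = 9 + 2*q²)
-76*(W(-5, 12) + m(5)) = -76*(-10 + (9 + 2*5²)) = -76*(-10 + (9 + 2*25)) = -76*(-10 + (9 + 50)) = -76*(-10 + 59) = -76*49 = -3724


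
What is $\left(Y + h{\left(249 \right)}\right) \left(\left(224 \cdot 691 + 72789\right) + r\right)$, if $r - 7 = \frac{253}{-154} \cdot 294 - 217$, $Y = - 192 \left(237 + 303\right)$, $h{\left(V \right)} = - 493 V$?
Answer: $-51374026560$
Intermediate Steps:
$Y = -103680$ ($Y = \left(-192\right) 540 = -103680$)
$r = -693$ ($r = 7 + \left(\frac{253}{-154} \cdot 294 - 217\right) = 7 + \left(253 \left(- \frac{1}{154}\right) 294 - 217\right) = 7 - 700 = -693$)
$\left(Y + h{\left(249 \right)}\right) \left(\left(224 \cdot 691 + 72789\right) + r\right) = \left(-103680 - 122757\right) \left(\left(224 \cdot 691 + 72789\right) - 693\right) = \left(-103680 - 122757\right) \left(\left(154784 + 72789\right) - 693\right) = - 226437 \left(227573 - 693\right) = \left(-226437\right) 226880 = -51374026560$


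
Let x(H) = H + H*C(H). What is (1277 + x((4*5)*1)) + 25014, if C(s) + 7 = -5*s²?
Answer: -13829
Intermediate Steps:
C(s) = -7 - 5*s²
x(H) = H + H*(-7 - 5*H²)
(1277 + x((4*5)*1)) + 25014 = (1277 - (4*5)*1*(6 + 5*((4*5)*1)²)) + 25014 = (1277 - 20*1*(6 + 5*(20*1)²)) + 25014 = (1277 - 1*20*(6 + 5*20²)) + 25014 = (1277 - 1*20*(6 + 5*400)) + 25014 = (1277 - 1*20*(6 + 2000)) + 25014 = (1277 - 1*20*2006) + 25014 = (1277 - 40120) + 25014 = -38843 + 25014 = -13829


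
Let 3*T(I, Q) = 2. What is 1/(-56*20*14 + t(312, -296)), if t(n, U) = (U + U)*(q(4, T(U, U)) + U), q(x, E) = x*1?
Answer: 1/157184 ≈ 6.3620e-6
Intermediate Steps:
T(I, Q) = ⅔ (T(I, Q) = (⅓)*2 = ⅔)
q(x, E) = x
t(n, U) = 2*U*(4 + U) (t(n, U) = (U + U)*(4 + U) = (2*U)*(4 + U) = 2*U*(4 + U))
1/(-56*20*14 + t(312, -296)) = 1/(-56*20*14 + 2*(-296)*(4 - 296)) = 1/(-1120*14 + 2*(-296)*(-292)) = 1/(-15680 + 172864) = 1/157184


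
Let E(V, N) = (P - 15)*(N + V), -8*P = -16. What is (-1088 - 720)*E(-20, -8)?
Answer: -658112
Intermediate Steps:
P = 2 (P = -⅛*(-16) = 2)
E(V, N) = -13*N - 13*V (E(V, N) = (2 - 15)*(N + V) = -13*(N + V) = -13*N - 13*V)
(-1088 - 720)*E(-20, -8) = (-1088 - 720)*(-13*(-8) - 13*(-20)) = -1808*(104 + 260) = -1808*364 = -658112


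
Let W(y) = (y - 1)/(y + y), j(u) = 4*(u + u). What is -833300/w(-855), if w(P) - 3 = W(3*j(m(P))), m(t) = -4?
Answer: -159993600/673 ≈ -2.3773e+5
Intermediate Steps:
j(u) = 8*u (j(u) = 4*(2*u) = 8*u)
W(y) = (-1 + y)/(2*y) (W(y) = (-1 + y)/((2*y)) = (-1 + y)*(1/(2*y)) = (-1 + y)/(2*y))
w(P) = 673/192 (w(P) = 3 + (-1 + 3*(8*(-4)))/(2*((3*(8*(-4))))) = 3 + (-1 + 3*(-32))/(2*((3*(-32)))) = 3 + (½)*(-1 - 96)/(-96) = 3 + (½)*(-1/96)*(-97) = 3 + 97/192 = 673/192)
-833300/w(-855) = -833300/673/192 = -833300*192/673 = -159993600/673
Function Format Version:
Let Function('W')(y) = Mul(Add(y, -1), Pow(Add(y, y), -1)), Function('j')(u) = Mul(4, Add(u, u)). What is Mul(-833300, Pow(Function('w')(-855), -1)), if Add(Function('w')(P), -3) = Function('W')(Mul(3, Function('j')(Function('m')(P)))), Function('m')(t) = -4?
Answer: Rational(-159993600, 673) ≈ -2.3773e+5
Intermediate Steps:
Function('j')(u) = Mul(8, u) (Function('j')(u) = Mul(4, Mul(2, u)) = Mul(8, u))
Function('W')(y) = Mul(Rational(1, 2), Pow(y, -1), Add(-1, y)) (Function('W')(y) = Mul(Add(-1, y), Pow(Mul(2, y), -1)) = Mul(Add(-1, y), Mul(Rational(1, 2), Pow(y, -1))) = Mul(Rational(1, 2), Pow(y, -1), Add(-1, y)))
Function('w')(P) = Rational(673, 192) (Function('w')(P) = Add(3, Mul(Rational(1, 2), Pow(Mul(3, Mul(8, -4)), -1), Add(-1, Mul(3, Mul(8, -4))))) = Add(3, Mul(Rational(1, 2), Pow(Mul(3, -32), -1), Add(-1, Mul(3, -32)))) = Add(3, Mul(Rational(1, 2), Pow(-96, -1), Add(-1, -96))) = Add(3, Mul(Rational(1, 2), Rational(-1, 96), -97)) = Add(3, Rational(97, 192)) = Rational(673, 192))
Mul(-833300, Pow(Function('w')(-855), -1)) = Mul(-833300, Pow(Rational(673, 192), -1)) = Mul(-833300, Rational(192, 673)) = Rational(-159993600, 673)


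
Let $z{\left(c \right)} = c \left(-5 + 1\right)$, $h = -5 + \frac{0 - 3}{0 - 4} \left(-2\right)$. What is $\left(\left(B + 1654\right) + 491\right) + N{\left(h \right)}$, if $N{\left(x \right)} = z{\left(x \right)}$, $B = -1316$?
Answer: $855$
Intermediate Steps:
$h = - \frac{13}{2}$ ($h = -5 + - \frac{3}{-4} \left(-2\right) = -5 + \left(-3\right) \left(- \frac{1}{4}\right) \left(-2\right) = -5 + \frac{3}{4} \left(-2\right) = -5 - \frac{3}{2} = - \frac{13}{2} \approx -6.5$)
$z{\left(c \right)} = - 4 c$ ($z{\left(c \right)} = c \left(-4\right) = - 4 c$)
$N{\left(x \right)} = - 4 x$
$\left(\left(B + 1654\right) + 491\right) + N{\left(h \right)} = \left(\left(-1316 + 1654\right) + 491\right) - -26 = \left(338 + 491\right) + 26 = 829 + 26 = 855$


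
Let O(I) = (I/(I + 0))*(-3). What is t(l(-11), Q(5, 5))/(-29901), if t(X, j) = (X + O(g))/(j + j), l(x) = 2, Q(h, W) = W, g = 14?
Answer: 1/299010 ≈ 3.3444e-6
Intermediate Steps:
O(I) = -3 (O(I) = (I/I)*(-3) = 1*(-3) = -3)
t(X, j) = (-3 + X)/(2*j) (t(X, j) = (X - 3)/(j + j) = (-3 + X)/((2*j)) = (-3 + X)*(1/(2*j)) = (-3 + X)/(2*j))
t(l(-11), Q(5, 5))/(-29901) = ((½)*(-3 + 2)/5)/(-29901) = ((½)*(⅕)*(-1))*(-1/29901) = -⅒*(-1/29901) = 1/299010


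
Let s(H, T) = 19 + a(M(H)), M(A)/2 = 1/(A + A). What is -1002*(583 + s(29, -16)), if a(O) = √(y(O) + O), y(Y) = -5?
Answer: -603204 - 12024*I*√29/29 ≈ -6.032e+5 - 2232.8*I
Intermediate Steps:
M(A) = 1/A (M(A) = 2/(A + A) = 2/((2*A)) = 2*(1/(2*A)) = 1/A)
a(O) = √(-5 + O)
s(H, T) = 19 + √(-5 + 1/H)
-1002*(583 + s(29, -16)) = -1002*(583 + (19 + √(-5 + 1/29))) = -1002*(583 + (19 + √(-144/29))) = -1002*(583 + (19 + 12*I*√29/29)) = -1002*(602 + 12*I*√29/29) = -603204 - 12024*I*√29/29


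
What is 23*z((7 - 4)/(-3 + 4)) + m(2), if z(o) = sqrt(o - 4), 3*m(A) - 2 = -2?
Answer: 23*I ≈ 23.0*I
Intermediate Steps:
m(A) = 0 (m(A) = 2/3 + (1/3)*(-2) = 2/3 - 2/3 = 0)
z(o) = sqrt(-4 + o)
23*z((7 - 4)/(-3 + 4)) + m(2) = 23*sqrt(-4 + (7 - 4)/(-3 + 4)) + 0 = 23*sqrt(-4 + 3/1) + 0 = 23*sqrt(-4 + 3*1) + 0 = 23*sqrt(-4 + 3) + 0 = 23*sqrt(-1) + 0 = 23*I + 0 = 23*I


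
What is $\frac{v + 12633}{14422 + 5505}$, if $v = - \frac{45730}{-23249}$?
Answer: $\frac{293750347}{463282823} \approx 0.63406$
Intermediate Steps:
$v = \frac{45730}{23249}$ ($v = \left(-45730\right) \left(- \frac{1}{23249}\right) = \frac{45730}{23249} \approx 1.967$)
$\frac{v + 12633}{14422 + 5505} = \frac{\frac{45730}{23249} + 12633}{14422 + 5505} = \frac{293750347}{23249 \cdot 19927} = \frac{293750347}{23249} \cdot \frac{1}{19927} = \frac{293750347}{463282823}$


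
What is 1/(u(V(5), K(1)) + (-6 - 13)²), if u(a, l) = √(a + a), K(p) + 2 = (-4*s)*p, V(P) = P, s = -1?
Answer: 361/130311 - √10/130311 ≈ 0.0027460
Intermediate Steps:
K(p) = -2 + 4*p (K(p) = -2 + (-4*(-1))*p = -2 + 4*p)
u(a, l) = √2*√a (u(a, l) = √(2*a) = √2*√a)
1/(u(V(5), K(1)) + (-6 - 13)²) = 1/(√2*√5 + (-6 - 13)²) = 1/(√10 + (-19)²) = 1/(√10 + 361) = 1/(361 + √10)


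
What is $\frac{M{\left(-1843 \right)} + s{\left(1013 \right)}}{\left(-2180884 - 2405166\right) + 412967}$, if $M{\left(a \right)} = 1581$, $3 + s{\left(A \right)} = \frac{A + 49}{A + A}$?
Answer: $- \frac{1599045}{4227333079} \approx -0.00037826$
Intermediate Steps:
$s{\left(A \right)} = -3 + \frac{49 + A}{2 A}$ ($s{\left(A \right)} = -3 + \frac{A + 49}{A + A} = -3 + \frac{49 + A}{2 A}$)
$\frac{M{\left(-1843 \right)} + s{\left(1013 \right)}}{\left(-2180884 - 2405166\right) + 412967} = \frac{1581 + \frac{49 - 5065}{2 \cdot 1013}}{\left(-2180884 - 2405166\right) + 412967} = \frac{1581 + \frac{1}{2} \cdot \frac{1}{1013} \left(49 - 5065\right)}{\left(-2180884 - 2405166\right) + 412967} = \frac{1581 + \frac{1}{2} \cdot \frac{1}{1013} \left(-5016\right)}{-4586050 + 412967} = \frac{1581 - \frac{2508}{1013}}{-4173083} = \frac{1599045}{1013} \left(- \frac{1}{4173083}\right) = - \frac{1599045}{4227333079}$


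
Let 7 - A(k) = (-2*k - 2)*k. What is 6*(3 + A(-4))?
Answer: 204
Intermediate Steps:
A(k) = 7 - k*(-2 - 2*k) (A(k) = 7 - (-2*k - 2)*k = 7 - (-2 - 2*k)*k = 7 - k*(-2 - 2*k))
6*(3 + A(-4)) = 6*(3 + (7 + 2*(-4) + 2*(-4)²)) = 6*(3 + (7 - 8 + 2*16)) = 6*(3 + (7 - 8 + 32)) = 6*(3 + 31) = 6*34 = 204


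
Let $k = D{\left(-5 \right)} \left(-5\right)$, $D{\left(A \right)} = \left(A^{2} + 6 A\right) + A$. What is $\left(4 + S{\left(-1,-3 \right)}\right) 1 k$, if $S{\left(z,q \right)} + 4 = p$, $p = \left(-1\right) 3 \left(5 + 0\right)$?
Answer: $-750$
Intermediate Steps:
$p = -15$ ($p = \left(-3\right) 5 = -15$)
$S{\left(z,q \right)} = -19$ ($S{\left(z,q \right)} = -4 - 15 = -19$)
$D{\left(A \right)} = A^{2} + 7 A$
$k = 50$ ($k = - 5 \left(7 - 5\right) \left(-5\right) = \left(-5\right) 2 \left(-5\right) = \left(-10\right) \left(-5\right) = 50$)
$\left(4 + S{\left(-1,-3 \right)}\right) 1 k = \left(4 - 19\right) 1 \cdot 50 = \left(-15\right) 1 \cdot 50 = \left(-15\right) 50 = -750$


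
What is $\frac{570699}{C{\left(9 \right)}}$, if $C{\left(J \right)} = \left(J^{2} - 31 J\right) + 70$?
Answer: $- \frac{570699}{128} \approx -4458.6$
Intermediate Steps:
$C{\left(J \right)} = 70 + J^{2} - 31 J$
$\frac{570699}{C{\left(9 \right)}} = \frac{570699}{70 + 9^{2} - 279} = \frac{570699}{70 + 81 - 279} = \frac{570699}{-128} = 570699 \left(- \frac{1}{128}\right) = - \frac{570699}{128}$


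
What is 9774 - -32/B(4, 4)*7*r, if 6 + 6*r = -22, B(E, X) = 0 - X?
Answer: 30106/3 ≈ 10035.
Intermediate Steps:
B(E, X) = -X
r = -14/3 (r = -1 + (⅙)*(-22) = -1 - 11/3 = -14/3 ≈ -4.6667)
9774 - -32/B(4, 4)*7*r = 9774 - -32/((-1*4))*7*(-14)/3 = 9774 - -32/(-4)*7*(-14)/3 = 9774 - -32*(-¼)*7*(-14)/3 = 9774 - 8*7*(-14)/3 = 9774 - 56*(-14)/3 = 9774 - 1*(-784/3) = 9774 + 784/3 = 30106/3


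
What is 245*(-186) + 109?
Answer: -45461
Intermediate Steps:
245*(-186) + 109 = -45570 + 109 = -45461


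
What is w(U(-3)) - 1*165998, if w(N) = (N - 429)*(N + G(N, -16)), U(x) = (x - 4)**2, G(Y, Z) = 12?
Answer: -189178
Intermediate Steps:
U(x) = (-4 + x)**2
w(N) = (-429 + N)*(12 + N) (w(N) = (N - 429)*(N + 12) = (-429 + N)*(12 + N))
w(U(-3)) - 1*165998 = (-5148 + ((-4 - 3)**2)**2 - 417*(-4 - 3)**2) - 1*165998 = (-5148 + ((-7)**2)**2 - 417*(-7)**2) - 165998 = (-5148 + 49**2 - 417*49) - 165998 = (-5148 + 2401 - 20433) - 165998 = -23180 - 165998 = -189178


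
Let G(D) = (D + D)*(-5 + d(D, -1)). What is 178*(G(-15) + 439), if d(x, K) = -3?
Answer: 120862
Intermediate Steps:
G(D) = -16*D (G(D) = (D + D)*(-5 - 3) = (2*D)*(-8) = -16*D)
178*(G(-15) + 439) = 178*(-16*(-15) + 439) = 178*(240 + 439) = 178*679 = 120862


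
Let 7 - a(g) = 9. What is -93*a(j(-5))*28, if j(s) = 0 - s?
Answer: 5208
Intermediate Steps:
j(s) = -s
a(g) = -2 (a(g) = 7 - 1*9 = 7 - 9 = -2)
-93*a(j(-5))*28 = -93*(-2)*28 = 186*28 = 5208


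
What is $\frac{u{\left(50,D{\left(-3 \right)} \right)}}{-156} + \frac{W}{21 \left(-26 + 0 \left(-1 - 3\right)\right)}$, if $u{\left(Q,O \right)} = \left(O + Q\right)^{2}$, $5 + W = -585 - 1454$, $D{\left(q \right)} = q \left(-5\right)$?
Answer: $- \frac{3641}{156} \approx -23.34$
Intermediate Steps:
$D{\left(q \right)} = - 5 q$
$W = -2044$ ($W = -5 - 2039 = -2044$)
$\frac{u{\left(50,D{\left(-3 \right)} \right)}}{-156} + \frac{W}{21 \left(-26 + 0 \left(-1 - 3\right)\right)} = \frac{\left(\left(-5\right) \left(-3\right) + 50\right)^{2}}{-156} - \frac{2044}{21 \left(-26 + 0 \left(-1 - 3\right)\right)} = \left(15 + 50\right)^{2} \left(- \frac{1}{156}\right) - \frac{2044}{21 \left(-26 + 0 \left(-4\right)\right)} = 65^{2} \left(- \frac{1}{156}\right) - \frac{2044}{21 \left(-26 + 0\right)} = 4225 \left(- \frac{1}{156}\right) - \frac{2044}{21 \left(-26\right)} = - \frac{325}{12} - \frac{2044}{-546} = - \frac{325}{12} - - \frac{146}{39} = - \frac{325}{12} + \frac{146}{39} = - \frac{3641}{156}$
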